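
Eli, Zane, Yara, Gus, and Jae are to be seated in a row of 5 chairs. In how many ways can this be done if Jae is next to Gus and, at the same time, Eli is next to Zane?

Treat {Jae,Gus} as one block (2 orders) and {Eli,Zane} as another (2 orders).
That leaves 3 units to arrange: 2 × 2 × 3! = 4 × 6 = 24.

24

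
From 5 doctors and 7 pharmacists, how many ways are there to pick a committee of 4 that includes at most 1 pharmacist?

75

Split by how many pharmacists are chosen (0 through 1).
Sum: C(7,0)·C(5,4) + C(7,1)·C(5,3) = 5 + 70 = 75.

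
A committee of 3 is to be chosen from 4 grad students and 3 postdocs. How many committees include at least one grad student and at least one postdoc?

Unrestricted: C(7,3) = 35 ways to pick any 3 of the 7.
Subtract selections that omit an entire group: no grad students → C(3,3) = 1; no postdocs → C(4,3) = 4.
Both groups omitted at once is impossible, so 35 − 5 = 30.

30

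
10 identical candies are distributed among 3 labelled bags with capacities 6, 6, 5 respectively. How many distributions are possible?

By stars and bars, unrestricted non-negative solutions to x_1+…+x_3 = 10 number C(10+2,2) = 66.
Subtract solutions that violate a single cap (substitute x_i' = x_i − (cap_i+1)): x_1 ≥ 7 gives C(5,2) = 10; x_2 ≥ 7 gives C(5,2) = 10; x_3 ≥ 6 gives C(6,2) = 15. Together 35.
No two caps can be exceeded simultaneously, so the pair terms are all 0.
By inclusion–exclusion the count is 66 − 35 + 0 = 31.

31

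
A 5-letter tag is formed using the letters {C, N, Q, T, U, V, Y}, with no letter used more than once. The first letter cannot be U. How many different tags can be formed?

The first letter has 7−1 = 6 choices (anything except U).
The remaining 4 letters are filled from the other 6 symbols without repetition: 6 × 5 × 4 × 3 = 360.
Total: 6 × 360 = 2160.

2160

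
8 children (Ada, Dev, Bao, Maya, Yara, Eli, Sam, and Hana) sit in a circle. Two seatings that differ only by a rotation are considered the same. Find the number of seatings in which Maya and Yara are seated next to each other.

Glue Maya and Yara into a block (2 internal orders). Seating 7 units around a circle gives (6)! arrangements.
So 2 × (6)! = 2 × 720 = 1440.

1440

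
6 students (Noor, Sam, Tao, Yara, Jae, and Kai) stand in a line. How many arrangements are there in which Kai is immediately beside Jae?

Treat {Kai, Jae} as a single unit. There are 5 units to order, and the pair itself can be ordered 2 ways.
So the count is 2·(5)! = 240.

240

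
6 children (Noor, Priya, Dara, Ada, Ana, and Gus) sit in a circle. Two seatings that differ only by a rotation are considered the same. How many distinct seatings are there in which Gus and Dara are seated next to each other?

Treat {Gus, Dara} as one unit (2 internal orders) and seat the resulting 5 units around the table: (4)! circular arrangements.
So 2 × (4)! = 2 × 24 = 48.

48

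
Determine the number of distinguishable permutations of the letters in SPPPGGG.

Letter multiplicities in SPPPGGG: G×3, P×3, S×1.
The number of distinct arrangements is 7!/(3!·3!) = 5040/36 = 140.

140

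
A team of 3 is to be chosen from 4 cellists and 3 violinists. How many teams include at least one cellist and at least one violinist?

30

Total 3-person selections from all 7: C(7,3) = 35.
Selections missing a whole group: no cellists → C(3,3) = 1; no violinists → C(4,3) = 4.
Both groups omitted at once is impossible, so 35 − 5 = 30.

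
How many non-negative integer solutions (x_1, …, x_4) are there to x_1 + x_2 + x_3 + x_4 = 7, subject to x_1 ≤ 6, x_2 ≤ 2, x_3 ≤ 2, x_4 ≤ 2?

26

Ignoring the caps, the number of non-negative solutions to x_1+…+x_4 = 7 is C(10,3) = 120.
Subtract solutions that violate a single cap (substitute x_i' = x_i − (cap_i+1)): x_1 ≥ 7 gives C(3,3) = 1; x_2 ≥ 3 gives C(7,3) = 35; x_3 ≥ 3 gives C(7,3) = 35; x_4 ≥ 3 gives C(7,3) = 35. Together 106.
Add back pairs where two caps are both exceeded: 0 + 0 + 0 + 4 + 4 + 4 = 12.
By inclusion–exclusion the count is 120 − 106 + 12 = 26.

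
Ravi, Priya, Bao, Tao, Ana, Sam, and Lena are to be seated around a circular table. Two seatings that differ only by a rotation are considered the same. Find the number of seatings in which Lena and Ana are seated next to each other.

240

Glue Lena and Ana into a block (2 internal orders). Seating 6 units around a circle gives (5)! arrangements.
So 2 × (5)! = 2 × 120 = 240.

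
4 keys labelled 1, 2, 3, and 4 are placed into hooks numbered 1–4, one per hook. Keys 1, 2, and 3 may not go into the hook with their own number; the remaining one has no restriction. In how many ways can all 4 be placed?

Let Aᵢ (for i ∈ {1, 2, 3}) be the placements that put key i in its forbidden hook. Any j of these fix j positions, leaving (4−j)! ways to fill the rest, and there are C(3,j) ways to pick which j.
By inclusion–exclusion, the number of valid placements is Σ_{j=0}^{3} (−1)^j C(3,j)·(4−j)!.
Computing: 24 − 18 + 6 − 1 = 11.

11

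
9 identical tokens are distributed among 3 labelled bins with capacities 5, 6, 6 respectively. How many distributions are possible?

Without the upper bounds there are C(11,2) = 55 ways to split 9 among 3 bins.
Subtract solutions that violate a single cap (substitute x_i' = x_i − (cap_i+1)): x_1 ≥ 6 gives C(5,2) = 10; x_2 ≥ 7 gives C(4,2) = 6; x_3 ≥ 7 gives C(4,2) = 6. Together 22.
No two caps can be exceeded simultaneously, so the pair terms are all 0.
By inclusion–exclusion the count is 55 − 22 + 0 = 33.

33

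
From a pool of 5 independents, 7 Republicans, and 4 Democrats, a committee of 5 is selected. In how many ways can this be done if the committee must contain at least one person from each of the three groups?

Unrestricted: C(16,5) = 4368 ways to pick any 5 of the 16.
Subtract selections that omit an entire group: no independents → C(11,5) = 462; no Republicans → C(9,5) = 126; no Democrats → C(12,5) = 792.
Add back selections omitting two groups (i.e. drawn from a single group): C(5,5) + C(7,5) + C(4,5) = 22.
By inclusion–exclusion: 4368 − 1380 + 22 = 3010.

3010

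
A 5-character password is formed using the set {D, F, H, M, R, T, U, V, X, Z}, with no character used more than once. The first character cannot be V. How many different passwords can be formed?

27216

The first character has 10−1 = 9 choices (anything except V).
The remaining 4 characters are filled from the other 9 symbols without repetition: 9 × 8 × 7 × 6 = 3024.
Total: 9 × 3024 = 27216.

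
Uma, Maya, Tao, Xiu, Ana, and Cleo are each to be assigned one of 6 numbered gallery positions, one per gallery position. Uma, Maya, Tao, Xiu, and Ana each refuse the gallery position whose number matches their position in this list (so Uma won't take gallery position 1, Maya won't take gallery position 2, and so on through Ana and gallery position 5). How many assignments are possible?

309

Let Aᵢ (for 1 ≤ i ≤ 5) be the placements that put person i in their forbidden gallery position. Any j of these fix j positions, leaving (6−j)! ways to fill the rest, and there are C(5,j) ways to pick which j.
By inclusion–exclusion, the number of valid placements is Σ_{j=0}^{5} (−1)^j C(5,j)·(6−j)!.
Computing: 720 − 600 + 240 − 60 + 10 − 1 = 309.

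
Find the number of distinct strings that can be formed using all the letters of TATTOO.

Letter multiplicities in TATTOO: A×1, O×2, T×3.
So there are 6! / (3!·2!) = 60 distinguishable arrangements.

60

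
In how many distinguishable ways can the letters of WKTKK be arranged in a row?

WKTKK has 5 letters with K appearing 3 times.
The number of distinct arrangements is 5!/(3!) = 120/6 = 20.

20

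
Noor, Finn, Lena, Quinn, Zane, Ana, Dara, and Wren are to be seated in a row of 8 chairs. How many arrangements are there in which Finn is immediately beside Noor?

Glue Finn and Noor into one block (2 internal orders), leaving 7 units to arrange in a row.
So the count is 2·(7)! = 10080.

10080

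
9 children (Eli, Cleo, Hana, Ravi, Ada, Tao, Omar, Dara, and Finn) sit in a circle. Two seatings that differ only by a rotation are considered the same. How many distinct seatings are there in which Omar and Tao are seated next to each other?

Treat {Omar, Tao} as one unit (2 internal orders) and seat the resulting 8 units around the table: (7)! circular arrangements.
So 2 × (7)! = 2 × 5040 = 10080.

10080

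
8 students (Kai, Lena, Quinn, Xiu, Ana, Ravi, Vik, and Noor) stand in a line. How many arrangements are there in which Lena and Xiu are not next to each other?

30240

There are 8! = 40320 arrangements in all. If Lena and Xiu are adjacent, merging them into one block gives 2·(7)! = 10080 arrangements.
Complementary counting: 40320 − 10080 = 30240.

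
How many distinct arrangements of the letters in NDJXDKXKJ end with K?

5040

With the last slot taken by K, it remains to arrange the other 8 letters (NDJXDXKJ).
Those 8 letters have D appearing twice, J appearing twice, and X appearing twice, giving (8)!/(2!·2!·2!) = 5040.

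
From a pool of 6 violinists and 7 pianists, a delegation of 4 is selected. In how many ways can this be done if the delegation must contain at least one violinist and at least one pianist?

665

Total 4-person selections from all 13: C(13,4) = 715.
Subtract selections that omit an entire group: no violinists → C(7,4) = 35; no pianists → C(6,4) = 15.
Both groups omitted at once is impossible, so 715 − 50 = 665.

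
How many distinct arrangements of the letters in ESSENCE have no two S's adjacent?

300

There are 7!/(3!·2!) = 420 arrangements of ESSENCE in total.
Arrangements with the S's together: treat SS as one letter, giving (6)!/(3!) = 120.
Subtracting, 420 − 120 = 300 arrangements keep the S's apart.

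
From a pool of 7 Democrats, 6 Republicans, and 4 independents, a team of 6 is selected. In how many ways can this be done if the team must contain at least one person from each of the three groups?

9996

With no constraint there are C(17,6) = 12376 possible selections.
Selections missing a whole group: no Democrats → C(10,6) = 210; no Republicans → C(11,6) = 462; no independents → C(13,6) = 1716.
Add back selections omitting two groups (i.e. drawn from a single group): C(7,6) + C(6,6) + C(4,6) = 8.
By inclusion–exclusion: 12376 − 2388 + 8 = 9996.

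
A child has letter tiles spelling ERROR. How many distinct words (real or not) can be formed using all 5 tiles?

ERROR has 5 letters with R appearing 3 times.
Dividing 5! = 120 by 3! = 6 for the repeated letters gives 20.

20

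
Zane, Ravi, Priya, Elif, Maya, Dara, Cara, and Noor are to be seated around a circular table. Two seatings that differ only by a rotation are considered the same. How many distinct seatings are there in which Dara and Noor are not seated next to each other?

Without the restriction there are (7)! = 5040 seatings.
Those with Dara next to Noor: fuse the pair into one unit and seat 7 units around a circle — 2·(6)! = 1440.
Subtracting, 5040 − 1440 = 3600.

3600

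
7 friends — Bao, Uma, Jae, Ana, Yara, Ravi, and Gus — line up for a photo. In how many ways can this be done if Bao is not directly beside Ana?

Of the 7! = 5040 arrangements, those with Bao and Ana adjacent number 2 × 6! = 1440 (treat the pair as a block with 2 internal orders).
So 5040 − 1440 = 3600 arrangements keep them apart.

3600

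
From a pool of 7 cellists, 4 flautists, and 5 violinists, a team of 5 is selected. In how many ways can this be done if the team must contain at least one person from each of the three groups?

3010

With no constraint there are C(16,5) = 4368 possible selections.
Subtract selections that omit an entire group: no cellists → C(9,5) = 126; no flautists → C(12,5) = 792; no violinists → C(11,5) = 462.
Add back selections omitting two groups (i.e. drawn from a single group): C(7,5) + C(4,5) + C(5,5) = 22.
By inclusion–exclusion: 4368 − 1380 + 22 = 3010.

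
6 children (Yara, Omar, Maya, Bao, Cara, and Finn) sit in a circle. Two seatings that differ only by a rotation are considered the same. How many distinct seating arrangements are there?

120

Fix one person's seat to break rotational symmetry; the remaining 5 people can be arranged in (5)! = 120 ways.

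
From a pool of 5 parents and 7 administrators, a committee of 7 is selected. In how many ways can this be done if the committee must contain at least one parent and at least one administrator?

791

Total 7-person selections from all 12: C(12,7) = 792.
Selections missing a whole group: no parents → C(7,7) = 1; no administrators → C(5,7) = 0.
Both groups omitted at once is impossible, so 792 − 1 = 791.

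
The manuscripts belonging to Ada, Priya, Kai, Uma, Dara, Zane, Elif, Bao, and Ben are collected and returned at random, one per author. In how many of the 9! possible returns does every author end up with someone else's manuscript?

133496

Let Aᵢ be the assignments in which author i gets their own manuscript. We want the size of the complement of A₁∪…∪A_9.
By inclusion–exclusion this is Σ_{j=0}^{9} (−1)^j C(9,j)·(9−j)!.
Computing: 362880 − 362880 + 181440 − 60480 + 15120 − 3024 + 504 − 72 + 9 − 1 = 133496.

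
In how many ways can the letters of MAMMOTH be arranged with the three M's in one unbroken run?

120

Treat the 3 copies of M as a single block. The multiset to arrange is then {MMM, A, H, O, T}, 5 items in all.
All 5 items are distinct, so there are (5)! = 120 arrangements.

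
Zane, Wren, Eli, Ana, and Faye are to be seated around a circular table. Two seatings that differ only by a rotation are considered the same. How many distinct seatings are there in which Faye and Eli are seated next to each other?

12

Glue Faye and Eli into a block (2 internal orders). Seating 4 units around a circle gives (3)! arrangements.
So 2 × (3)! = 2 × 6 = 12.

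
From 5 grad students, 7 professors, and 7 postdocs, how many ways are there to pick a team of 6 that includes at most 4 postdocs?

Split by how many postdocs are chosen (0 through 4).
Sum: C(7,0)·C(12,6) + C(7,1)·C(12,5) + C(7,2)·C(12,4) + C(7,3)·C(12,3) + C(7,4)·C(12,2) = 924 + 5544 + 10395 + 7700 + 2310 = 26873.

26873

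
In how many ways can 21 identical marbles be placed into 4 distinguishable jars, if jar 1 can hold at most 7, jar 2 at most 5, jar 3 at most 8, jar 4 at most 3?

Ignoring the caps, the number of non-negative solutions to x_1+…+x_4 = 21 is C(24,3) = 2024.
Subtract solutions that violate a single cap (substitute x_i' = x_i − (cap_i+1)): x_1 ≥ 8 gives C(16,3) = 560; x_2 ≥ 6 gives C(18,3) = 816; x_3 ≥ 9 gives C(15,3) = 455; x_4 ≥ 4 gives C(20,3) = 1140. Together 2971.
Add back pairs where two caps are both exceeded: 120 + 35 + 220 + 84 + 364 + 165 = 988.
Subtract triples: 0 + 20 + 1 + 10 = 31.
By inclusion–exclusion the count is 2024 − 2971 + 988 − 31 = 10.

10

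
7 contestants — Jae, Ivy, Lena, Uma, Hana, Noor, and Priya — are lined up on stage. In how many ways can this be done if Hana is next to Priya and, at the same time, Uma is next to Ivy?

480

Treat {Hana,Priya} as one block (2 orders) and {Uma,Ivy} as another (2 orders).
That leaves 5 units to arrange: 2 × 2 × 5! = 4 × 120 = 480.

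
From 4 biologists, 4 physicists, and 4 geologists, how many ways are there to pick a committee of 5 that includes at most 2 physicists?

Split by how many physicists are chosen (0 through 2).
Sum: C(4,0)·C(8,5) + C(4,1)·C(8,4) + C(4,2)·C(8,3) = 56 + 280 + 336 = 672.

672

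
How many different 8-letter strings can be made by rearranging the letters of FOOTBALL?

The 8 letters of FOOTBALL have repeats: L appearing twice and O appearing twice.
The number of distinct arrangements is 8!/(2!·2!) = 40320/4 = 10080.

10080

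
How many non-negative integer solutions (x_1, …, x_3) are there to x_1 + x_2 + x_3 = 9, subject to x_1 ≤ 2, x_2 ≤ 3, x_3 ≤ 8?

By stars and bars, unrestricted non-negative solutions to x_1+…+x_3 = 9 number C(9+2,2) = 55.
Subtract solutions that violate a single cap (substitute x_i' = x_i − (cap_i+1)): x_1 ≥ 3 gives C(8,2) = 28; x_2 ≥ 4 gives C(7,2) = 21; x_3 ≥ 9 gives C(2,2) = 1. Together 50.
Add back pairs where two caps are both exceeded: 6 + 0 + 0 = 6.
By inclusion–exclusion the count is 55 − 50 + 6 = 11.

11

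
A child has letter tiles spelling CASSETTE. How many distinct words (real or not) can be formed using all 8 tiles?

5040

The 8 letters of CASSETTE have repeats: E appearing twice, S appearing twice, and T appearing twice.
So there are 8! / (2!·2!·2!) = 5040 distinguishable arrangements.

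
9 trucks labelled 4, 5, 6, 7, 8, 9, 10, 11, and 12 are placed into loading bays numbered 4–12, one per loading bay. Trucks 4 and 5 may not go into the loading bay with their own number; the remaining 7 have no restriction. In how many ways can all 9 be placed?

Let Aᵢ (for i ∈ {4, 5}) be the placements that put truck i in its forbidden loading bay. Any j of these fix j positions, leaving (9−j)! ways to fill the rest, and there are C(2,j) ways to pick which j.
By inclusion–exclusion, the number of valid placements is Σ_{j=0}^{2} (−1)^j C(2,j)·(9−j)!.
Computing: 362880 − 80640 + 5040 = 287280.

287280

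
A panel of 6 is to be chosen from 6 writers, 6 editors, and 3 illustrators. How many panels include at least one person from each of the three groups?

3915

Total 6-person selections from all 15: C(15,6) = 5005.
Subtract selections that omit an entire group: no writers → C(9,6) = 84; no editors → C(9,6) = 84; no illustrators → C(12,6) = 924.
Add back selections omitting two groups (i.e. drawn from a single group): C(6,6) + C(6,6) + C(3,6) = 2.
By inclusion–exclusion: 5005 − 1092 + 2 = 3915.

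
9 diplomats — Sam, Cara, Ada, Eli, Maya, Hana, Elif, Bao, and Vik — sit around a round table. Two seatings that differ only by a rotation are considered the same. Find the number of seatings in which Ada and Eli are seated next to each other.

10080

Glue Ada and Eli into a block (2 internal orders). Seating 8 units around a circle gives (7)! arrangements.
So 2 × (7)! = 2 × 5040 = 10080.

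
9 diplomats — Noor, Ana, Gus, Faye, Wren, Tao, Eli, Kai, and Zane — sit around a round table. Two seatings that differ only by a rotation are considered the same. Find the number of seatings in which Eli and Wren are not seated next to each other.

30240

All circular seatings of 9 people number (8)! = 40320.
Seatings with Eli beside Wren: treat them as a block with 2 internal orders, giving 2 × (7)! = 10080.
Subtracting, 40320 − 10080 = 30240.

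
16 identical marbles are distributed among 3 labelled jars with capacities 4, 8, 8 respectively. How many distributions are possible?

15

Ignoring the caps, the number of non-negative solutions to x_1+…+x_3 = 16 is C(18,2) = 153.
Subtract solutions that violate a single cap (substitute x_i' = x_i − (cap_i+1)): x_1 ≥ 5 gives C(13,2) = 78; x_2 ≥ 9 gives C(9,2) = 36; x_3 ≥ 9 gives C(9,2) = 36. Together 150.
Add back pairs where two caps are both exceeded: 6 + 6 + 0 = 12.
By inclusion–exclusion the count is 153 − 150 + 12 = 15.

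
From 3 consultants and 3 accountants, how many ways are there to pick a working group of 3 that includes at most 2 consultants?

19

Split by how many consultants are chosen (0 through 2).
Sum: C(3,0)·C(3,3) + C(3,1)·C(3,2) + C(3,2)·C(3,1) = 1 + 9 + 9 = 19.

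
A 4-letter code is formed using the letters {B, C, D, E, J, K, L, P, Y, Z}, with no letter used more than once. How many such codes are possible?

5040

Choose and order 4 of the 10 symbols: the first letter has 10 options, the next 9, then 8, 7.
That product is 10 × 9 × 8 × 7 = 5040.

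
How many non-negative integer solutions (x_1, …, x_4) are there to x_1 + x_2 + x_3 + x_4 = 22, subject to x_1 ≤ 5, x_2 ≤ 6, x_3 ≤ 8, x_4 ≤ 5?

10

Without the upper bounds there are C(25,3) = 2300 ways to split 22 among 4 variables.
Subtract solutions that violate a single cap (substitute x_i' = x_i − (cap_i+1)): x_1 ≥ 6 gives C(19,3) = 969; x_2 ≥ 7 gives C(18,3) = 816; x_3 ≥ 9 gives C(16,3) = 560; x_4 ≥ 6 gives C(19,3) = 969. Together 3314.
Add back pairs where two caps are both exceeded: 220 + 120 + 286 + 84 + 220 + 120 = 1050.
Subtract triples: 1 + 20 + 4 + 1 = 26.
By inclusion–exclusion the count is 2300 − 3314 + 1050 − 26 = 10.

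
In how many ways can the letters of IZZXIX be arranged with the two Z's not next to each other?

There are 6!/(2!·2!·2!) = 90 arrangements of IZZXIX in total.
Arrangements with the Z's together: treat ZZ as one letter, giving (5)!/(2!·2!) = 30.
Hence 90 − 30 = 60.

60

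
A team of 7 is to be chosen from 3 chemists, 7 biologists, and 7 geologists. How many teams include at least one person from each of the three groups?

Total 7-person selections from all 17: C(17,7) = 19448.
Selections missing a whole group: no chemists → C(14,7) = 3432; no biologists → C(10,7) = 120; no geologists → C(10,7) = 120.
Add back selections omitting two groups (i.e. drawn from a single group): C(3,7) + C(7,7) + C(7,7) = 2.
By inclusion–exclusion: 19448 − 3672 + 2 = 15778.

15778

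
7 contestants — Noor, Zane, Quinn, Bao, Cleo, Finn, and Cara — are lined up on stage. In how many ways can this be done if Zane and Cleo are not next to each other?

3600

Of the 7! = 5040 arrangements, those with Zane and Cleo adjacent number 2 × 6! = 1440 (treat the pair as a block with 2 internal orders).
So 5040 − 1440 = 3600 arrangements keep them apart.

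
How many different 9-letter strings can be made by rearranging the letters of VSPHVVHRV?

Letter multiplicities in VSPHVVHRV: H×2, P×1, R×1, S×1, V×4.
Dividing 9! = 362880 by 4!·2! = 48 for the repeated letters gives 7560.

7560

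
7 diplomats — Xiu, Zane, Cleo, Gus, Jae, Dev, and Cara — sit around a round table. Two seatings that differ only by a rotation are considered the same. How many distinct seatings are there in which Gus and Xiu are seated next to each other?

240

Treat {Gus, Xiu} as one unit (2 internal orders) and seat the resulting 6 units around the table: (5)! circular arrangements.
So 2 × (5)! = 2 × 120 = 240.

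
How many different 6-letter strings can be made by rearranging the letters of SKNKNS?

SKNKNS has 6 letters with K appearing twice, N appearing twice, and S appearing twice.
The number of distinct arrangements is 6!/(2!·2!·2!) = 720/8 = 90.

90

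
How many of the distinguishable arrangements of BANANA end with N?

With the last slot taken by N, it remains to arrange the other 5 letters (BAANA).
Those 5 letters have A appearing 3 times, giving (5)!/(3!) = 20.

20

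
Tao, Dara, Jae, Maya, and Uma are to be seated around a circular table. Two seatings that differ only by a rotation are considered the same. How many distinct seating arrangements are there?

Fix one person's seat to break rotational symmetry; the remaining 4 people can be arranged in (4)! = 24 ways.

24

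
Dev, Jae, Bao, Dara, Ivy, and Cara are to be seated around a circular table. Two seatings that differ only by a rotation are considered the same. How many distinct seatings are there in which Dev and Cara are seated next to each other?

48

Glue Dev and Cara into a block (2 internal orders). Seating 5 units around a circle gives (4)! arrangements.
So 2 × (4)! = 2 × 24 = 48.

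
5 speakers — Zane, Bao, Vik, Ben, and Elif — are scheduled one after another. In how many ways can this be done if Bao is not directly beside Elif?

Of the 5! = 120 arrangements, those with Bao and Elif adjacent number 2 × 4! = 48 (treat the pair as a block with 2 internal orders).
Complementary counting: 120 − 48 = 72.

72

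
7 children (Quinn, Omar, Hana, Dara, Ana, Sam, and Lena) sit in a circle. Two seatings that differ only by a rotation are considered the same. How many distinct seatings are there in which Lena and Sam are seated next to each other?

240

Treat {Lena, Sam} as one unit (2 internal orders) and seat the resulting 6 units around the table: (5)! circular arrangements.
So 2 × (5)! = 2 × 120 = 240.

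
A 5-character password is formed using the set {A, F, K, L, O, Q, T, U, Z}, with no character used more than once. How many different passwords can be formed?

With no repetition, fill the 5 characters in order: 9 choices, then 8, down to 5.
That product is 9 × 8 × 7 × 6 × 5 = 15120.

15120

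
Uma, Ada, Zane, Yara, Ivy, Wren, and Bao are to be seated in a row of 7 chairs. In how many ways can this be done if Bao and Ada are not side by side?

Of the 7! = 5040 arrangements, those with Bao and Ada adjacent number 2 × 6! = 1440 (treat the pair as a block with 2 internal orders).
Complementary counting: 5040 − 1440 = 3600.

3600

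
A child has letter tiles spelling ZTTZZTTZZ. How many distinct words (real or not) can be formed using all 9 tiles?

The 9 letters of ZTTZZTTZZ have repeats: T appearing 4 times and Z appearing 5 times.
Dividing 9! = 362880 by 5!·4! = 2880 for the repeated letters gives 126.

126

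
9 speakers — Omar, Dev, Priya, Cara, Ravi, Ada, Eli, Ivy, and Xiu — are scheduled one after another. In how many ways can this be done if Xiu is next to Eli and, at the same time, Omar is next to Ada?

20160

Treat {Xiu,Eli} as one block (2 orders) and {Omar,Ada} as another (2 orders).
That leaves 7 units to arrange: 2 × 2 × 7! = 4 × 5040 = 20160.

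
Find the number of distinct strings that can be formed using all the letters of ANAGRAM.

ANAGRAM has 7 letters with A appearing 3 times.
The number of distinct arrangements is 7!/(3!) = 5040/6 = 840.

840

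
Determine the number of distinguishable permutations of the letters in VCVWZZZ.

420

VCVWZZZ has 7 letters with V appearing twice and Z appearing 3 times.
Dividing 7! = 5040 by 3!·2! = 12 for the repeated letters gives 420.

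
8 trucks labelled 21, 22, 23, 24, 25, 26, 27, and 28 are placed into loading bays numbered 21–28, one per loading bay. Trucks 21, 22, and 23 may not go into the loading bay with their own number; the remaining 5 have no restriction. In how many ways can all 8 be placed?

27240

Let Aᵢ (for i ∈ {21, 22, 23}) be the placements that put truck i in its forbidden loading bay. Any j of these fix j positions, leaving (8−j)! ways to fill the rest, and there are C(3,j) ways to pick which j.
By inclusion–exclusion, the number of valid placements is Σ_{j=0}^{3} (−1)^j C(3,j)·(8−j)!.
Computing: 40320 − 15120 + 2160 − 120 = 27240.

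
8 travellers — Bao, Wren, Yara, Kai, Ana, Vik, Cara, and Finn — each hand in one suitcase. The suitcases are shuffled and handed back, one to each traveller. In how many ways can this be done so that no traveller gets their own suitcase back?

Let Aᵢ be the assignments in which traveller i gets their own suitcase. We want the size of the complement of A₁∪…∪A_8.
By inclusion–exclusion this is Σ_{j=0}^{8} (−1)^j C(8,j)·(8−j)!.
Computing: 40320 − 40320 + 20160 − 6720 + 1680 − 336 + 56 − 8 + 1 = 14833.

14833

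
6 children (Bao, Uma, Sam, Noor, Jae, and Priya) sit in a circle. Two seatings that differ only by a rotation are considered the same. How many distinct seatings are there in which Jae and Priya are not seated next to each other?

Without the restriction there are (5)! = 120 seatings.
Those with Jae next to Priya: fuse the pair into one unit and seat 5 units around a circle — 2·(4)! = 48.
Subtracting, 120 − 48 = 72.

72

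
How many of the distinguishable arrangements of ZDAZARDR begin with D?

With the first slot taken by D, it remains to arrange the other 7 letters (ZAZARDR).
Those 7 letters have A appearing twice, R appearing twice, and Z appearing twice, giving (7)!/(2!·2!·2!) = 630.

630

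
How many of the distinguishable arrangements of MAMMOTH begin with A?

Fix A in the first position and arrange the remaining 6 letters.
Those 6 letters have M appearing 3 times, giving (6)!/(3!) = 120.

120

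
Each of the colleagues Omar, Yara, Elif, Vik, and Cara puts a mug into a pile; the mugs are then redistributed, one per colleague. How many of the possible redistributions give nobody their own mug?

44

Count assignments avoiding every fixed point. For any j of the 5 colleagues fixed to their own mug, the other 5−j can be arranged in (5−j)! ways.
By inclusion–exclusion this is Σ_{j=0}^{5} (−1)^j C(5,j)·(5−j)!.
Computing: 120 − 120 + 60 − 20 + 5 − 1 = 44.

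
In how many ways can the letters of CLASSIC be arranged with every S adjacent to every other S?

Treat the 2 copies of S as a single block. The multiset to arrange is then {SS, A, C, C, I, L}, 6 items in all.
That gives (6)!/(2!) = 360 arrangements.

360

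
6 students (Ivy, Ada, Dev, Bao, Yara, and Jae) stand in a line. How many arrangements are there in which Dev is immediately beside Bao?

Glue Dev and Bao into one block (2 internal orders), leaving 5 units to arrange in a row.
So the count is 2·(5)! = 240.

240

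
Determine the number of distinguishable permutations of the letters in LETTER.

The 6 letters of LETTER have repeats: E appearing twice and T appearing twice.
Dividing 6! = 720 by 2!·2! = 4 for the repeated letters gives 180.

180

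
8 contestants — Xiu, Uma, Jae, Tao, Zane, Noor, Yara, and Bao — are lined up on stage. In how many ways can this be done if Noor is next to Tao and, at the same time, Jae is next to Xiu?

Treat {Noor,Tao} as one block (2 orders) and {Jae,Xiu} as another (2 orders).
That leaves 6 units to arrange: 2 × 2 × 6! = 4 × 720 = 2880.

2880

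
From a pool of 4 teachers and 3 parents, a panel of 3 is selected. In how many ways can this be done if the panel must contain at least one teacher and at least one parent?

30

Total 3-person selections from all 7: C(7,3) = 35.
Selections missing a whole group: no teachers → C(3,3) = 1; no parents → C(4,3) = 4.
Both groups omitted at once is impossible, so 35 − 5 = 30.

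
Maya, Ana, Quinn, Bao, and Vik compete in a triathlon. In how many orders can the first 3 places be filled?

This is an ordered selection of 3 from 5: P(5,3).
That gives 5 × 4 × 3 = 60.

60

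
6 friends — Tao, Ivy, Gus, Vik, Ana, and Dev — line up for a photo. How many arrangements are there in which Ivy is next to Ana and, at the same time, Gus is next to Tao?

Treat {Ivy,Ana} as one block (2 orders) and {Gus,Tao} as another (2 orders).
That leaves 4 units to arrange: 2 × 2 × 4! = 4 × 24 = 96.

96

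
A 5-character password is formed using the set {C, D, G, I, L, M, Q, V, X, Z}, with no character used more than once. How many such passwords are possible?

30240

Choose and order 5 of the 10 symbols: the first character has 10 options, the next 9, and so on down to 6.
That product is 10 × 9 × 8 × 7 × 6 = 30240.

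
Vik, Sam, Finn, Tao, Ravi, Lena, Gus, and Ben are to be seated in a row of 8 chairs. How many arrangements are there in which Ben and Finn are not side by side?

Of the 8! = 40320 arrangements, those with Ben and Finn adjacent number 2 × 7! = 10080 (treat the pair as a block with 2 internal orders).
Complementary counting: 40320 − 10080 = 30240.

30240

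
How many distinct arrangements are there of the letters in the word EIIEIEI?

The 7 letters of EIIEIEI have repeats: E appearing 3 times and I appearing 4 times.
Dividing 7! = 5040 by 4!·3! = 144 for the repeated letters gives 35.

35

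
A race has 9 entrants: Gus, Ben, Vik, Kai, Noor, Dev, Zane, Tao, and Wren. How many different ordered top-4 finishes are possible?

3024

There are 9 choices for 1st place, 8 for 2nd, and so on down to 6 for position 4.
That gives 9 × 8 × 7 × 6 = 3024.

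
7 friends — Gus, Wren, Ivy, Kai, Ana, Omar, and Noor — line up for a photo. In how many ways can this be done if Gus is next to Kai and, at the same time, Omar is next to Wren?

480

Treat {Gus,Kai} as one block (2 orders) and {Omar,Wren} as another (2 orders).
That leaves 5 units to arrange: 2 × 2 × 5! = 4 × 120 = 480.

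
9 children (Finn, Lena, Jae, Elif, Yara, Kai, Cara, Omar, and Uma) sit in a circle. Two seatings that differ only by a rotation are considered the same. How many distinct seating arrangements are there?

40320

Fix one person's seat to break rotational symmetry; the remaining 8 people can be arranged in (8)! = 40320 ways.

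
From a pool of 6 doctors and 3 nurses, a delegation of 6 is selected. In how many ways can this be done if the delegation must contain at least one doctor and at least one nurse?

83

Unrestricted: C(9,6) = 84 ways to pick any 6 of the 9.
Subtract selections that omit an entire group: no doctors → C(3,6) = 0; no nurses → C(6,6) = 1.
Both groups omitted at once is impossible, so 84 − 1 = 83.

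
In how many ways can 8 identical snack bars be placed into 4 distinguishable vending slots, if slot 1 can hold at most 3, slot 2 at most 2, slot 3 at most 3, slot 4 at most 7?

47

By stars and bars, unrestricted non-negative solutions to x_1+…+x_4 = 8 number C(8+3,3) = 165.
Subtract solutions that violate a single cap (substitute x_i' = x_i − (cap_i+1)): x_1 ≥ 4 gives C(7,3) = 35; x_2 ≥ 3 gives C(8,3) = 56; x_3 ≥ 4 gives C(7,3) = 35; x_4 ≥ 8 gives C(3,3) = 1. Together 127.
Add back pairs where two caps are both exceeded: 4 + 1 + 0 + 4 + 0 + 0 = 9.
By inclusion–exclusion the count is 165 − 127 + 9 = 47.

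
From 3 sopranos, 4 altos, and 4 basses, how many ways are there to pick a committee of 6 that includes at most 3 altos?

441

Split by how many altos are chosen (0 through 3).
Sum: C(4,0)·C(7,6) + C(4,1)·C(7,5) + C(4,2)·C(7,4) + C(4,3)·C(7,3) = 7 + 84 + 210 + 140 = 441.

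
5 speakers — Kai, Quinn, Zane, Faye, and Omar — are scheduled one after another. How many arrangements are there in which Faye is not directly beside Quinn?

There are 5! = 120 arrangements in all. If Faye and Quinn are adjacent, merging them into one block gives 2·(4)! = 48 arrangements.
Complementary counting: 120 − 48 = 72.

72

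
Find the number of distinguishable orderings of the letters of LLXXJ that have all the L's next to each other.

12

Treat the 2 copies of L as a single block. The multiset to arrange is then {LL, J, X, X}, 4 items in all.
That gives (4)!/(2!) = 12 arrangements.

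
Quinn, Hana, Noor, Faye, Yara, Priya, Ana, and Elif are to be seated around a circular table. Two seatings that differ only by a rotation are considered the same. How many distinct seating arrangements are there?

5040

Seat Quinn anywhere (absorbing the rotational symmetry), then permute the other 7: (7)! = 5040.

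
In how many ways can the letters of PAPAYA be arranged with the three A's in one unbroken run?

Treat the 3 copies of A as a single block. The multiset to arrange is then {AAA, P, P, Y}, 4 items in all.
That gives (4)!/(2!) = 12 arrangements.

12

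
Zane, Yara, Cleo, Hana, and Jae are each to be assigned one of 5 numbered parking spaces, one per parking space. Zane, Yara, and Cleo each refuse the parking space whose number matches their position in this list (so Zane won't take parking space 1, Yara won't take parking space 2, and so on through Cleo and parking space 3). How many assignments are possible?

Let Aᵢ (for i ∈ {1, 2, 3}) be the placements that put person i in their forbidden parking space. Any j of these fix j positions, leaving (5−j)! ways to fill the rest, and there are C(3,j) ways to pick which j.
By inclusion–exclusion, the number of valid placements is Σ_{j=0}^{3} (−1)^j C(3,j)·(5−j)!.
Computing: 120 − 72 + 18 − 2 = 64.

64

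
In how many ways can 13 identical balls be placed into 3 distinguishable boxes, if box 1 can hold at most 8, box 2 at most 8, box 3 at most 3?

22

Ignoring the caps, the number of non-negative solutions to x_1+…+x_3 = 13 is C(15,2) = 105.
Subtract solutions that violate a single cap (substitute x_i' = x_i − (cap_i+1)): x_1 ≥ 9 gives C(6,2) = 15; x_2 ≥ 9 gives C(6,2) = 15; x_3 ≥ 4 gives C(11,2) = 55. Together 85.
Add back pairs where two caps are both exceeded: 0 + 1 + 1 = 2.
By inclusion–exclusion the count is 105 − 85 + 2 = 22.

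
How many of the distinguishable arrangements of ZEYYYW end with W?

20

Fix W in the last position and arrange the remaining 5 letters.
Those 5 letters have Y appearing 3 times, giving (5)!/(3!) = 20.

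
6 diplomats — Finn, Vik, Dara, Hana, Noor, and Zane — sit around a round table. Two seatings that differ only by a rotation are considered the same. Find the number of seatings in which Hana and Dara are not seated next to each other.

Without the restriction there are (5)! = 120 seatings.
Seatings with Hana beside Dara: treat them as a block with 2 internal orders, giving 2 × (4)! = 48.
Subtracting, 120 − 48 = 72.

72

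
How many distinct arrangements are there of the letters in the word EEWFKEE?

The 7 letters of EEWFKEE have repeats: E appearing 4 times.
Dividing 7! = 5040 by 4! = 24 for the repeated letters gives 210.

210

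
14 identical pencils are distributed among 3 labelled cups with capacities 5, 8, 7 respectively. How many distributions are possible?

Without the upper bounds there are C(16,2) = 120 ways to split 14 among 3 cups.
Subtract solutions that violate a single cap (substitute x_i' = x_i − (cap_i+1)): x_1 ≥ 6 gives C(10,2) = 45; x_2 ≥ 9 gives C(7,2) = 21; x_3 ≥ 8 gives C(8,2) = 28. Together 94.
Add back pairs where two caps are both exceeded: 0 + 1 + 0 = 1.
By inclusion–exclusion the count is 120 − 94 + 1 = 27.

27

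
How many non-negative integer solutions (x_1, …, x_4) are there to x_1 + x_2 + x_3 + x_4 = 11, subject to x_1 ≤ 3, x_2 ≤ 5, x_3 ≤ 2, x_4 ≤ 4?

19

Ignoring the caps, the number of non-negative solutions to x_1+…+x_4 = 11 is C(14,3) = 364.
Subtract solutions that violate a single cap (substitute x_i' = x_i − (cap_i+1)): x_1 ≥ 4 gives C(10,3) = 120; x_2 ≥ 6 gives C(8,3) = 56; x_3 ≥ 3 gives C(11,3) = 165; x_4 ≥ 5 gives C(9,3) = 84. Together 425.
Add back pairs where two caps are both exceeded: 4 + 35 + 10 + 10 + 1 + 20 = 80.
By inclusion–exclusion the count is 364 − 425 + 80 = 19.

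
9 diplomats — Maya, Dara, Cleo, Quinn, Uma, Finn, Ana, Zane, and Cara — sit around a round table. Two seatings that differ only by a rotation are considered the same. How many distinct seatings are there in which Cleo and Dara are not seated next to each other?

All circular seatings of 9 people number (8)! = 40320.
Seatings with Cleo beside Dara: treat them as a block with 2 internal orders, giving 2 × (7)! = 10080.
Subtracting, 40320 − 10080 = 30240.

30240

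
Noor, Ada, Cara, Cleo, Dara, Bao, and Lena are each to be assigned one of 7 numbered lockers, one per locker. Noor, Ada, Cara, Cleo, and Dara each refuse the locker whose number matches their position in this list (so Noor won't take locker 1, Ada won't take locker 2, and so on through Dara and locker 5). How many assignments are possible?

Let Aᵢ (for 1 ≤ i ≤ 5) be the placements that put person i in their forbidden locker. Any j of these fix j positions, leaving (7−j)! ways to fill the rest, and there are C(5,j) ways to pick which j.
By inclusion–exclusion, the number of valid placements is Σ_{j=0}^{5} (−1)^j C(5,j)·(7−j)!.
Computing: 5040 − 3600 + 1200 − 240 + 30 − 2 = 2428.

2428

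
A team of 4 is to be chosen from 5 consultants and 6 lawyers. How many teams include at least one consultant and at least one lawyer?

310

Unrestricted: C(11,4) = 330 ways to pick any 4 of the 11.
Subtract selections that omit an entire group: no consultants → C(6,4) = 15; no lawyers → C(5,4) = 5.
Both groups omitted at once is impossible, so 330 − 20 = 310.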